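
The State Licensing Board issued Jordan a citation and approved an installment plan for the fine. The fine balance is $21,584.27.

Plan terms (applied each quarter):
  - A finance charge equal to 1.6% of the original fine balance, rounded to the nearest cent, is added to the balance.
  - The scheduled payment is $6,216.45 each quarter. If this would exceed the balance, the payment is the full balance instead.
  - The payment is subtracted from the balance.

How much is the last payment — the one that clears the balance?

$4,316.32

Quarter 1: $21,584.27 +$345.35 interest = $21,929.62; pay $6,216.45 → $15,713.17
Quarter 2: $15,713.17 +$345.35 interest = $16,058.52; pay $6,216.45 → $9,842.07
Quarter 3: $9,842.07 +$345.35 interest = $10,187.42; pay $6,216.45 → $3,970.97
Quarter 4: $3,970.97 +$345.35 interest = $4,316.32; pay $4,316.32 → $0.00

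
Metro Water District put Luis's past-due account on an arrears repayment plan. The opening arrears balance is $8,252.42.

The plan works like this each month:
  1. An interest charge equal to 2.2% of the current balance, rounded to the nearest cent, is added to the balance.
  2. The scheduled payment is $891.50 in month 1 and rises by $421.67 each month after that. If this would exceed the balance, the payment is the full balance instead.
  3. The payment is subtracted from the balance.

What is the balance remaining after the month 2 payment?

# | Opening | Interest | Payment | End bal
1 | $8,252.42 | $181.55 | $891.50 | $7,542.47
2 | $7,542.47 | $165.93 | $1,313.17 | $6,395.23

$6,395.23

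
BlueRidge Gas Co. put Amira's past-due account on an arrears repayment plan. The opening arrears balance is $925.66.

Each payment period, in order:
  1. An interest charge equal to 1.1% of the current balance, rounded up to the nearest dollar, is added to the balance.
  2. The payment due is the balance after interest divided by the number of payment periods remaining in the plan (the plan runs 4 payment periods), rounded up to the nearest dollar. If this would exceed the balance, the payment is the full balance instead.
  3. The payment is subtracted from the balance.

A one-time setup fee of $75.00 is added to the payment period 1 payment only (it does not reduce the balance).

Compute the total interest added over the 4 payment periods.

Payment period 1: opening $925.66; interest $11.00 → $936.66; payment $235.00 (+ $75.00 fee); balance $701.66
Payment period 2: opening $701.66; interest $8.00 → $709.66; payment $237.00; balance $472.66
Payment period 3: opening $472.66; interest $6.00 → $478.66; payment $240.00; balance $238.66
Payment period 4: opening $238.66; interest $3.00 → $241.66; payment $241.66; balance $0.00
Total interest: $11.00 + $8.00 + $6.00 + $3.00 = $28.00

$28.00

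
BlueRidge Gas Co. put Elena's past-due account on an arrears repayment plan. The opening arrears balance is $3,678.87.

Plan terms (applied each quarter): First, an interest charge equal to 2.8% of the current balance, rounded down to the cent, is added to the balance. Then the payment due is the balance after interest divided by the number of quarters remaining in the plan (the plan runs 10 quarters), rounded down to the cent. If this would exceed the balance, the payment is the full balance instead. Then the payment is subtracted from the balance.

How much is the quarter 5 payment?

$422.35

Quarter 1: $3,678.87 +$103.00 interest = $3,781.87; pay $378.18 → $3,403.69
Quarter 2: $3,403.69 +$95.30 interest = $3,498.99; pay $388.77 → $3,110.22
Quarter 3: $3,110.22 +$87.08 interest = $3,197.30; pay $399.66 → $2,797.64
Quarter 4: $2,797.64 +$78.33 interest = $2,875.97; pay $410.85 → $2,465.12
Quarter 5: $2,465.12 +$69.02 interest = $2,534.14; pay $422.35 → $2,111.79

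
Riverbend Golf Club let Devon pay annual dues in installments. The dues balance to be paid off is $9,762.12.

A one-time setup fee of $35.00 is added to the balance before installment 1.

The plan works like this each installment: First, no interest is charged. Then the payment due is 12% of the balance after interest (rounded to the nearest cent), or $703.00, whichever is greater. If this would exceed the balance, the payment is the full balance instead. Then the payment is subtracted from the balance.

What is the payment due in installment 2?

# | Opening | Payment | End bal
1 | $9,797.12 | $1,175.65 | $8,621.47
2 | $8,621.47 | $1,034.58 | $7,586.89

$1,034.58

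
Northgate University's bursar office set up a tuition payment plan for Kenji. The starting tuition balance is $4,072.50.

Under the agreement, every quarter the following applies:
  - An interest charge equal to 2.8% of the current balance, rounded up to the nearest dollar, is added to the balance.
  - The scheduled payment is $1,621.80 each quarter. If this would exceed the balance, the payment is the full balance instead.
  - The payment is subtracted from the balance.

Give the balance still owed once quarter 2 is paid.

Quarter 1: $4,072.50 +$115.00 interest = $4,187.50; pay $1,621.80 → $2,565.70
Quarter 2: $2,565.70 +$72.00 interest = $2,637.70; pay $1,621.80 → $1,015.90

$1,015.90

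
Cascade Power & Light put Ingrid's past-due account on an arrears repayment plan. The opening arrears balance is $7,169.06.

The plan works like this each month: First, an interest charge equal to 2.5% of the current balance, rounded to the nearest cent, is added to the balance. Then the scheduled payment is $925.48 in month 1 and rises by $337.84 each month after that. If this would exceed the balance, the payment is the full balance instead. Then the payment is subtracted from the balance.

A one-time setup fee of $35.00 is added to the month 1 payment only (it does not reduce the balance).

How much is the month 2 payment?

$1,263.32

Month 1: opening $7,169.06; interest $179.23 → $7,348.29; payment $925.48 (+ $35.00 fee); balance $6,422.81
Month 2: opening $6,422.81; interest $160.57 → $6,583.38; payment $1,263.32; balance $5,320.06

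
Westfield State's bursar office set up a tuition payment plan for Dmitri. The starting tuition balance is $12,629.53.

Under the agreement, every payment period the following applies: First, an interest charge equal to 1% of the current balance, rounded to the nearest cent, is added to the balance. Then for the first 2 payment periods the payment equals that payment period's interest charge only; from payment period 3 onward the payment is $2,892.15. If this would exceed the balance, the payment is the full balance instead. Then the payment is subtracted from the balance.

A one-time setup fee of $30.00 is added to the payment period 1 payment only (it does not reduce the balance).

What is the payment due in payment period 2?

$126.30

Payment period 1: $12,629.53 +$126.30 interest = $12,755.83; pay $126.30 (+ $30.00 fee) → $12,629.53
Payment period 2: $12,629.53 +$126.30 interest = $12,755.83; pay $126.30 → $12,629.53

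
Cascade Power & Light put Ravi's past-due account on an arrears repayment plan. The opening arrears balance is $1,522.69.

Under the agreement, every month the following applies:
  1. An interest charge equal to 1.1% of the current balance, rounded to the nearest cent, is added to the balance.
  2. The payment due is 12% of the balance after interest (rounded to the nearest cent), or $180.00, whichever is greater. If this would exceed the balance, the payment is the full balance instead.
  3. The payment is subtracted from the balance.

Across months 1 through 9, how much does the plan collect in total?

Month 1: opening $1,522.69; interest $16.75 → $1,539.44; payment $184.73; balance $1,354.71
Month 2: opening $1,354.71; interest $14.90 → $1,369.61; payment $180.00; balance $1,189.61
Month 3: opening $1,189.61; interest $13.09 → $1,202.70; payment $180.00; balance $1,022.70
Month 4: opening $1,022.70; interest $11.25 → $1,033.95; payment $180.00; balance $853.95
Month 5: opening $853.95; interest $9.39 → $863.34; payment $180.00; balance $683.34
Month 6: opening $683.34; interest $7.52 → $690.86; payment $180.00; balance $510.86
Month 7: opening $510.86; interest $5.62 → $516.48; payment $180.00; balance $336.48
Month 8: opening $336.48; interest $3.70 → $340.18; payment $180.00; balance $160.18
Month 9: opening $160.18; interest $1.76 → $161.94; payment $161.94; balance $0.00
Total paid: $1,606.67

$1,606.67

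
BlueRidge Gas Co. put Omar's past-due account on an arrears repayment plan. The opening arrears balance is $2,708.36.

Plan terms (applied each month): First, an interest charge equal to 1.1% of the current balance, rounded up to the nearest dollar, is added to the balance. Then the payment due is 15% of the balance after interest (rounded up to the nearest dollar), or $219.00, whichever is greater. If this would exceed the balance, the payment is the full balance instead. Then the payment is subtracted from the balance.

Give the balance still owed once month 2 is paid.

# | Opening | Interest | Payment | End bal
1 | $2,708.36 | $30.00 | $411.00 | $2,327.36
2 | $2,327.36 | $26.00 | $354.00 | $1,999.36

$1,999.36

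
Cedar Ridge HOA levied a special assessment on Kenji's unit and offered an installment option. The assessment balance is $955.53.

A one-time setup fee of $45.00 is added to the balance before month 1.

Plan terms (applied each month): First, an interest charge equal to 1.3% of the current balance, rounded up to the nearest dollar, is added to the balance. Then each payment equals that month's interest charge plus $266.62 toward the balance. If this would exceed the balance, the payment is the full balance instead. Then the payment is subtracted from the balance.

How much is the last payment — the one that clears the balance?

# | Opening | Interest | Payment | End bal
1 | $1,000.53 | $14.00 | $280.62 | $733.91
2 | $733.91 | $10.00 | $276.62 | $467.29
3 | $467.29 | $7.00 | $273.62 | $200.67
4 | $200.67 | $3.00 | $203.67 | $0.00

$203.67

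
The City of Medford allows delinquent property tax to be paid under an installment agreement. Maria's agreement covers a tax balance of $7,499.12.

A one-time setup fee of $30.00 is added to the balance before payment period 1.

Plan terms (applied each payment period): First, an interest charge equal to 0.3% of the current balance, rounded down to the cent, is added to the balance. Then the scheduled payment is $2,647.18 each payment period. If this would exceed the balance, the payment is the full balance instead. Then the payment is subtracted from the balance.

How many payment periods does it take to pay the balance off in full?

Payment period 1: $7,529.12 +$22.58 interest = $7,551.70; pay $2,647.18 → $4,904.52
Payment period 2: $4,904.52 +$14.71 interest = $4,919.23; pay $2,647.18 → $2,272.05
Payment period 3: $2,272.05 +$6.81 interest = $2,278.86; pay $2,278.86 → $0.00
Balance reaches $0.00 in payment period 3.

3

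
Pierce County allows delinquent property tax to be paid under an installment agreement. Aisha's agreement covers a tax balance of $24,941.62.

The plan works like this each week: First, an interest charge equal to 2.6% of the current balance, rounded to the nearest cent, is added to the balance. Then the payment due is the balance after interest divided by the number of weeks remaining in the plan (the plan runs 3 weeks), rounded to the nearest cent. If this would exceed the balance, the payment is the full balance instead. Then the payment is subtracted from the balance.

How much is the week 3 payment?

Week 1: opening $24,941.62; interest $648.48 → $25,590.10; payment $8,530.03; balance $17,060.07
Week 2: opening $17,060.07; interest $443.56 → $17,503.63; payment $8,751.82; balance $8,751.81
Week 3: opening $8,751.81; interest $227.55 → $8,979.36; payment $8,979.36; balance $0.00

$8,979.36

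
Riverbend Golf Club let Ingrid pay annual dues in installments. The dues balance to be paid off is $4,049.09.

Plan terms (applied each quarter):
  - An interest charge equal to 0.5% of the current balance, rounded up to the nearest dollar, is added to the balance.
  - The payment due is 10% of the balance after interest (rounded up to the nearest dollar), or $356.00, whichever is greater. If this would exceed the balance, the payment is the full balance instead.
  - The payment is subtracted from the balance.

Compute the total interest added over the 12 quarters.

$134.00

Quarter 1: opening $4,049.09; interest $21.00 → $4,070.09; payment $408.00; balance $3,662.09
Quarter 2: opening $3,662.09; interest $19.00 → $3,681.09; payment $369.00; balance $3,312.09
Quarter 3: opening $3,312.09; interest $17.00 → $3,329.09; payment $356.00; balance $2,973.09
Quarter 4: opening $2,973.09; interest $15.00 → $2,988.09; payment $356.00; balance $2,632.09
Quarter 5: opening $2,632.09; interest $14.00 → $2,646.09; payment $356.00; balance $2,290.09
Quarter 6: opening $2,290.09; interest $12.00 → $2,302.09; payment $356.00; balance $1,946.09
Quarter 7: opening $1,946.09; interest $10.00 → $1,956.09; payment $356.00; balance $1,600.09
Quarter 8: opening $1,600.09; interest $9.00 → $1,609.09; payment $356.00; balance $1,253.09
Quarter 9: opening $1,253.09; interest $7.00 → $1,260.09; payment $356.00; balance $904.09
Quarter 10: opening $904.09; interest $5.00 → $909.09; payment $356.00; balance $553.09
Quarter 11: opening $553.09; interest $3.00 → $556.09; payment $356.00; balance $200.09
Quarter 12: opening $200.09; interest $2.00 → $202.09; payment $202.09; balance $0.00
Total interest: $21.00 + $19.00 + $17.00 + $15.00 + $14.00 + $12.00 + $10.00 + $9.00 + $7.00 + $5.00 + $3.00 + $2.00 = $134.00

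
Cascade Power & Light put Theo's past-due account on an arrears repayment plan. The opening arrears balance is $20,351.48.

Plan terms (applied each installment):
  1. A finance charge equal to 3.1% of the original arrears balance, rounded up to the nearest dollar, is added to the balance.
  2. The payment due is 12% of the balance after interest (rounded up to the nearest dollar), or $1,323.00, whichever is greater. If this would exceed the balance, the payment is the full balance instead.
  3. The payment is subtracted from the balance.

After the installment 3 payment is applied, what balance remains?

$15,341.48

# | Opening | Interest | Payment | End bal
1 | $20,351.48 | $631.00 | $2,518.00 | $18,464.48
2 | $18,464.48 | $631.00 | $2,292.00 | $16,803.48
3 | $16,803.48 | $631.00 | $2,093.00 | $15,341.48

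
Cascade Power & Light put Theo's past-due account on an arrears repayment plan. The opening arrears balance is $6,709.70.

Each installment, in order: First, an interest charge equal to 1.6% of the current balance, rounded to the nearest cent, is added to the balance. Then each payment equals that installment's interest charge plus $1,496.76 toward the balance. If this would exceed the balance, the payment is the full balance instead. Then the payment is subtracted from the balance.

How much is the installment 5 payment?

# | Opening | Interest | Payment | End bal
1 | $6,709.70 | $107.36 | $1,604.12 | $5,212.94
2 | $5,212.94 | $83.41 | $1,580.17 | $3,716.18
3 | $3,716.18 | $59.46 | $1,556.22 | $2,219.42
4 | $2,219.42 | $35.51 | $1,532.27 | $722.66
5 | $722.66 | $11.56 | $734.22 | $0.00

$734.22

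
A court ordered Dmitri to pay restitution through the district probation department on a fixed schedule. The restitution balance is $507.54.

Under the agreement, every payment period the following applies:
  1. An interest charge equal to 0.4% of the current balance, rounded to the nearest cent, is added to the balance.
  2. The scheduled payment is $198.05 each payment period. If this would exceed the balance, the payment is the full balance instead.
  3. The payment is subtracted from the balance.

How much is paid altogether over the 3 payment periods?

Payment period 1: opening $507.54; interest $2.03 → $509.57; payment $198.05; balance $311.52
Payment period 2: opening $311.52; interest $1.25 → $312.77; payment $198.05; balance $114.72
Payment period 3: opening $114.72; interest $0.46 → $115.18; payment $115.18; balance $0.00
Total paid: $511.28

$511.28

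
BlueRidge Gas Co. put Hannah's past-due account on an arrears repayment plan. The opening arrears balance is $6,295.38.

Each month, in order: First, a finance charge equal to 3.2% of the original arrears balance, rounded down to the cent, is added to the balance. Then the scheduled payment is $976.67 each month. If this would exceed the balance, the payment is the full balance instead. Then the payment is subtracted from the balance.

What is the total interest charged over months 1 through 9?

Month 1: opening $6,295.38; interest $201.45 → $6,496.83; payment $976.67; balance $5,520.16
Month 2: opening $5,520.16; interest $201.45 → $5,721.61; payment $976.67; balance $4,744.94
Month 3: opening $4,744.94; interest $201.45 → $4,946.39; payment $976.67; balance $3,969.72
Month 4: opening $3,969.72; interest $201.45 → $4,171.17; payment $976.67; balance $3,194.50
Month 5: opening $3,194.50; interest $201.45 → $3,395.95; payment $976.67; balance $2,419.28
Month 6: opening $2,419.28; interest $201.45 → $2,620.73; payment $976.67; balance $1,644.06
Month 7: opening $1,644.06; interest $201.45 → $1,845.51; payment $976.67; balance $868.84
Month 8: opening $868.84; interest $201.45 → $1,070.29; payment $976.67; balance $93.62
Month 9: opening $93.62; interest $201.45 → $295.07; payment $295.07; balance $0.00
Total interest: $201.45 + $201.45 + $201.45 + $201.45 + $201.45 + $201.45 + $201.45 + $201.45 + $201.45 = $1,813.05

$1,813.05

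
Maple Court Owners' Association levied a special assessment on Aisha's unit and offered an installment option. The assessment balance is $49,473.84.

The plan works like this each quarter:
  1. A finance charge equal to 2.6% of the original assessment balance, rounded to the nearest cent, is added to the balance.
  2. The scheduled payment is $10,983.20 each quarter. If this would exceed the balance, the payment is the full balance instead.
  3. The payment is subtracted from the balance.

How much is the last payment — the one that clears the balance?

Quarter 1: opening $49,473.84; interest $1,286.32 → $50,760.16; payment $10,983.20; balance $39,776.96
Quarter 2: opening $39,776.96; interest $1,286.32 → $41,063.28; payment $10,983.20; balance $30,080.08
Quarter 3: opening $30,080.08; interest $1,286.32 → $31,366.40; payment $10,983.20; balance $20,383.20
Quarter 4: opening $20,383.20; interest $1,286.32 → $21,669.52; payment $10,983.20; balance $10,686.32
Quarter 5: opening $10,686.32; interest $1,286.32 → $11,972.64; payment $10,983.20; balance $989.44
Quarter 6: opening $989.44; interest $1,286.32 → $2,275.76; payment $2,275.76; balance $0.00

$2,275.76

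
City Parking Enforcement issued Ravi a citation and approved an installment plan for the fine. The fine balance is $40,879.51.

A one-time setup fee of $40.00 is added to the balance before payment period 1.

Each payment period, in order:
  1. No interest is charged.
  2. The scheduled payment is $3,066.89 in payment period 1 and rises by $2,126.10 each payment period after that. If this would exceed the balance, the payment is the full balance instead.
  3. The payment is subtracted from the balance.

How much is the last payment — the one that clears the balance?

Payment period 1: $40,919.51 − $3,066.89 → $37,852.62
Payment period 2: $37,852.62 − $5,192.99 → $32,659.63
Payment period 3: $32,659.63 − $7,319.09 → $25,340.54
Payment period 4: $25,340.54 − $9,445.19 → $15,895.35
Payment period 5: $15,895.35 − $11,571.29 → $4,324.06
Payment period 6: $4,324.06 − $4,324.06 → $0.00

$4,324.06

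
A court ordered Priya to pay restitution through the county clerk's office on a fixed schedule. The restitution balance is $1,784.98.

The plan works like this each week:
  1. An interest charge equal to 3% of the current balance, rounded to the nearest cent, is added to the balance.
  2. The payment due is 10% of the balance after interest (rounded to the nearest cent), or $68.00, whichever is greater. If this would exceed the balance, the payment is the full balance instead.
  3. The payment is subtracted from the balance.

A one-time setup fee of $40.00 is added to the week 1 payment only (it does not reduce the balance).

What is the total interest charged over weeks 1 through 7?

$302.05

# | Opening | Interest | Payment | Fee | End bal
1 | $1,784.98 | $53.55 | $183.85 | $40.00 | $1,654.68
2 | $1,654.68 | $49.64 | $170.43 | — | $1,533.89
3 | $1,533.89 | $46.02 | $157.99 | — | $1,421.92
4 | $1,421.92 | $42.66 | $146.46 | — | $1,318.12
5 | $1,318.12 | $39.54 | $135.77 | — | $1,221.89
6 | $1,221.89 | $36.66 | $125.86 | — | $1,132.69
7 | $1,132.69 | $33.98 | $116.67 | — | $1,050.00
Total interest: $53.55 + $49.64 + $46.02 + $42.66 + $39.54 + $36.66 + $33.98 = $302.05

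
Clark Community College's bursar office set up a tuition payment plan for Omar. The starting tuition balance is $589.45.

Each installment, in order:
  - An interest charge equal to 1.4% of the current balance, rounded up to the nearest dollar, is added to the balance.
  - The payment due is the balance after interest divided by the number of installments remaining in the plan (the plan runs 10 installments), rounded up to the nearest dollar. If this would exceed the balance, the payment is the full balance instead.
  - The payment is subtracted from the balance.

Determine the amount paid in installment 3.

$62.00

Installment 1: $589.45 +$9.00 interest = $598.45; pay $60.00 → $538.45
Installment 2: $538.45 +$8.00 interest = $546.45; pay $61.00 → $485.45
Installment 3: $485.45 +$7.00 interest = $492.45; pay $62.00 → $430.45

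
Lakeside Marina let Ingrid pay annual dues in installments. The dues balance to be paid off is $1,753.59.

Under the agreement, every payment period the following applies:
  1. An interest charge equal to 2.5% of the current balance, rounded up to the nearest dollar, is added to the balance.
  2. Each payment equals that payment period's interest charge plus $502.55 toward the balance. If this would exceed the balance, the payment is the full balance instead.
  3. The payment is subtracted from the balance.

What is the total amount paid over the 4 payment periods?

$1,855.59

# | Opening | Interest | Payment | End bal
1 | $1,753.59 | $44.00 | $546.55 | $1,251.04
2 | $1,251.04 | $32.00 | $534.55 | $748.49
3 | $748.49 | $19.00 | $521.55 | $245.94
4 | $245.94 | $7.00 | $252.94 | $0.00
Total paid: $1,855.59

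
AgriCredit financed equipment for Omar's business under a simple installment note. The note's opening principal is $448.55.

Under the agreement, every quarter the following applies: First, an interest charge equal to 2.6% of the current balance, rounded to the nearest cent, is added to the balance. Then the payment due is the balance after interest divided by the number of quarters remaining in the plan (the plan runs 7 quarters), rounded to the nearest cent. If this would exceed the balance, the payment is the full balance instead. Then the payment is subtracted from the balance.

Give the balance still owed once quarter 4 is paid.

Quarter 1: opening $448.55; interest $11.66 → $460.21; payment $65.74; balance $394.47
Quarter 2: opening $394.47; interest $10.26 → $404.73; payment $67.46; balance $337.27
Quarter 3: opening $337.27; interest $8.77 → $346.04; payment $69.21; balance $276.83
Quarter 4: opening $276.83; interest $7.20 → $284.03; payment $71.01; balance $213.02

$213.02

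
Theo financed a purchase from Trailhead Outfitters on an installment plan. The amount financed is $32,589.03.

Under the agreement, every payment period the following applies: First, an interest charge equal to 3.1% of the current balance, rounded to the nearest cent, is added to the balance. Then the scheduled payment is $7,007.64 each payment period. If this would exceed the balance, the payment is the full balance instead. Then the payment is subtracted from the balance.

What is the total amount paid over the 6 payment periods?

# | Opening | Interest | Payment | End bal
1 | $32,589.03 | $1,010.26 | $7,007.64 | $26,591.65
2 | $26,591.65 | $824.34 | $7,007.64 | $20,408.35
3 | $20,408.35 | $632.66 | $7,007.64 | $14,033.37
4 | $14,033.37 | $435.03 | $7,007.64 | $7,460.76
5 | $7,460.76 | $231.28 | $7,007.64 | $684.40
6 | $684.40 | $21.22 | $705.62 | $0.00
Total paid: $35,743.82

$35,743.82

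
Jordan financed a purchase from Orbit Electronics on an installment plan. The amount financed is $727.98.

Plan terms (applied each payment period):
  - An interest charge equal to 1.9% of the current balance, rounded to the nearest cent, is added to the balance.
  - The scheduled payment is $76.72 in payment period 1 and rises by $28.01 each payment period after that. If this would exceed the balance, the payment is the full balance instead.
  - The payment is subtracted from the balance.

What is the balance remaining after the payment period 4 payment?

$298.97

# | Opening | Interest | Payment | End bal
1 | $727.98 | $13.83 | $76.72 | $665.09
2 | $665.09 | $12.64 | $104.73 | $573.00
3 | $573.00 | $10.89 | $132.74 | $451.15
4 | $451.15 | $8.57 | $160.75 | $298.97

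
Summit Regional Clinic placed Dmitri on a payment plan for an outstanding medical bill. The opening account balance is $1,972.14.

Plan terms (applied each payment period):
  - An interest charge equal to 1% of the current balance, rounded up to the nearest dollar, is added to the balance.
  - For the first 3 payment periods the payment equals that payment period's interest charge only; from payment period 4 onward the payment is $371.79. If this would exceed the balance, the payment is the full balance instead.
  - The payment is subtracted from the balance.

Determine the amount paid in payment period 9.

$181.19

# | Opening | Interest | Payment | End bal
1 | $1,972.14 | $20.00 | $20.00 | $1,972.14
2 | $1,972.14 | $20.00 | $20.00 | $1,972.14
3 | $1,972.14 | $20.00 | $20.00 | $1,972.14
4 | $1,972.14 | $20.00 | $371.79 | $1,620.35
5 | $1,620.35 | $17.00 | $371.79 | $1,265.56
6 | $1,265.56 | $13.00 | $371.79 | $906.77
7 | $906.77 | $10.00 | $371.79 | $544.98
8 | $544.98 | $6.00 | $371.79 | $179.19
9 | $179.19 | $2.00 | $181.19 | $0.00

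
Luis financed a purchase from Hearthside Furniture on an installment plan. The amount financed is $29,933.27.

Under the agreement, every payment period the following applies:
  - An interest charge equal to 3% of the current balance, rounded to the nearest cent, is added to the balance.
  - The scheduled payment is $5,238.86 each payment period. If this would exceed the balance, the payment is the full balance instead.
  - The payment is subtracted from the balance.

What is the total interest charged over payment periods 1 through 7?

# | Opening | Interest | Payment | End bal
1 | $29,933.27 | $898.00 | $5,238.86 | $25,592.41
2 | $25,592.41 | $767.77 | $5,238.86 | $21,121.32
3 | $21,121.32 | $633.64 | $5,238.86 | $16,516.10
4 | $16,516.10 | $495.48 | $5,238.86 | $11,772.72
5 | $11,772.72 | $353.18 | $5,238.86 | $6,887.04
6 | $6,887.04 | $206.61 | $5,238.86 | $1,854.79
7 | $1,854.79 | $55.64 | $1,910.43 | $0.00
Total interest: $898.00 + $767.77 + $633.64 + $495.48 + $353.18 + $206.61 + $55.64 = $3,410.32

$3,410.32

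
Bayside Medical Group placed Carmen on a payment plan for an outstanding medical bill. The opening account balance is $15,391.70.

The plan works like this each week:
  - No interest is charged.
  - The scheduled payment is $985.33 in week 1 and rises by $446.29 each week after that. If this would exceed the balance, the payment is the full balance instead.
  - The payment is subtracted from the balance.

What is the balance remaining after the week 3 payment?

$11,096.84

Week 1: $15,391.70 − $985.33 → $14,406.37
Week 2: $14,406.37 − $1,431.62 → $12,974.75
Week 3: $12,974.75 − $1,877.91 → $11,096.84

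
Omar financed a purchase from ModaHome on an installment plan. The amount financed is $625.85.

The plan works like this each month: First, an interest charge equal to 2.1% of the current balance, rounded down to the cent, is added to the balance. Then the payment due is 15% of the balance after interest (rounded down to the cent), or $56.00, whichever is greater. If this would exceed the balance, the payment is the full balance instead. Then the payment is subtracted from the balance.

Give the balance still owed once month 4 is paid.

$355.02

Month 1: $625.85 +$13.14 interest = $638.99; pay $95.84 → $543.15
Month 2: $543.15 +$11.40 interest = $554.55; pay $83.18 → $471.37
Month 3: $471.37 +$9.89 interest = $481.26; pay $72.18 → $409.08
Month 4: $409.08 +$8.59 interest = $417.67; pay $62.65 → $355.02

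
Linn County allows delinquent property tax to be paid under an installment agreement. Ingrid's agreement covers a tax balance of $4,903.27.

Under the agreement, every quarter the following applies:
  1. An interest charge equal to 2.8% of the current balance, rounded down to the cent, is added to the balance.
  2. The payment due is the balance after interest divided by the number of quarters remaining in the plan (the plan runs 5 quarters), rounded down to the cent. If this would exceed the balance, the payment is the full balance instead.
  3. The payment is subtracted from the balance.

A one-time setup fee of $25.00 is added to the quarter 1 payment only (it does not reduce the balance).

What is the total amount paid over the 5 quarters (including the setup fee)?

# | Opening | Interest | Payment | Fee | End bal
1 | $4,903.27 | $137.29 | $1,008.11 | $25.00 | $4,032.45
2 | $4,032.45 | $112.90 | $1,036.33 | — | $3,109.02
3 | $3,109.02 | $87.05 | $1,065.35 | — | $2,130.72
4 | $2,130.72 | $59.66 | $1,095.19 | — | $1,095.19
5 | $1,095.19 | $30.66 | $1,125.85 | — | $0.00
Total paid: $5,355.83

$5,355.83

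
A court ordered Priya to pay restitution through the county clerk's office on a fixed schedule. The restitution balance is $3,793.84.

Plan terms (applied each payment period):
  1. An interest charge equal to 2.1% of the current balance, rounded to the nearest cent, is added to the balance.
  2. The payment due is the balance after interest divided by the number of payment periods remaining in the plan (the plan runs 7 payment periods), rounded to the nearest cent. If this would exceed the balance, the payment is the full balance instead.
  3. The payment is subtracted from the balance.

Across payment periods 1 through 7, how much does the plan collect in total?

$4,126.25

# | Opening | Interest | Payment | End bal
1 | $3,793.84 | $79.67 | $553.36 | $3,320.15
2 | $3,320.15 | $69.72 | $564.98 | $2,824.89
3 | $2,824.89 | $59.32 | $576.84 | $2,307.37
4 | $2,307.37 | $48.45 | $588.96 | $1,766.86
5 | $1,766.86 | $37.10 | $601.32 | $1,202.64
6 | $1,202.64 | $25.26 | $613.95 | $613.95
7 | $613.95 | $12.89 | $626.84 | $0.00
Total paid: $4,126.25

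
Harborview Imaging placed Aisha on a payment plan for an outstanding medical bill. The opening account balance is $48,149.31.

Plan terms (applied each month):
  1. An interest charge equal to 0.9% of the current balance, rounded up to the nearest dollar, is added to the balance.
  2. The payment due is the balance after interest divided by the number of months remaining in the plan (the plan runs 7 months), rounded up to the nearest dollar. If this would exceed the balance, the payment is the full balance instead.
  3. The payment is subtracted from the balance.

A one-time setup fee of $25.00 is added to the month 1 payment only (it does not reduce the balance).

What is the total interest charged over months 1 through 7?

Month 1: $48,149.31 +$434.00 interest = $48,583.31; pay $6,941.00 (+ $25.00 fee) → $41,642.31
Month 2: $41,642.31 +$375.00 interest = $42,017.31; pay $7,003.00 → $35,014.31
Month 3: $35,014.31 +$316.00 interest = $35,330.31; pay $7,067.00 → $28,263.31
Month 4: $28,263.31 +$255.00 interest = $28,518.31; pay $7,130.00 → $21,388.31
Month 5: $21,388.31 +$193.00 interest = $21,581.31; pay $7,194.00 → $14,387.31
Month 6: $14,387.31 +$130.00 interest = $14,517.31; pay $7,259.00 → $7,258.31
Month 7: $7,258.31 +$66.00 interest = $7,324.31; pay $7,324.31 → $0.00
Total interest: $434.00 + $375.00 + $316.00 + $255.00 + $193.00 + $130.00 + $66.00 = $1,769.00

$1,769.00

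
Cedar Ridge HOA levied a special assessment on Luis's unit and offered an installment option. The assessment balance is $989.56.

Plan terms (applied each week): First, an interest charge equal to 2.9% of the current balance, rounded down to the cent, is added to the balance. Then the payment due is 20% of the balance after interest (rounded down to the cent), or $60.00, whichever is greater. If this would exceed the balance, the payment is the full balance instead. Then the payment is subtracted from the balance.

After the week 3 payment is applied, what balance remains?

Week 1: opening $989.56; interest $28.69 → $1,018.25; payment $203.65; balance $814.60
Week 2: opening $814.60; interest $23.62 → $838.22; payment $167.64; balance $670.58
Week 3: opening $670.58; interest $19.44 → $690.02; payment $138.00; balance $552.02

$552.02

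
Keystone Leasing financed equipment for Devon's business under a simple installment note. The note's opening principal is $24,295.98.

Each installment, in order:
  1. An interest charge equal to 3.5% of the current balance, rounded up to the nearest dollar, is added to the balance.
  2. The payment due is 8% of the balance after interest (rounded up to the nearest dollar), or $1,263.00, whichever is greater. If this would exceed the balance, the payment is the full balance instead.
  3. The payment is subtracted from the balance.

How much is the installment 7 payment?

$1,500.00

# | Opening | Interest | Payment | End bal
1 | $24,295.98 | $851.00 | $2,012.00 | $23,134.98
2 | $23,134.98 | $810.00 | $1,916.00 | $22,028.98
3 | $22,028.98 | $772.00 | $1,825.00 | $20,975.98
4 | $20,975.98 | $735.00 | $1,737.00 | $19,973.98
5 | $19,973.98 | $700.00 | $1,654.00 | $19,019.98
6 | $19,019.98 | $666.00 | $1,575.00 | $18,110.98
7 | $18,110.98 | $634.00 | $1,500.00 | $17,244.98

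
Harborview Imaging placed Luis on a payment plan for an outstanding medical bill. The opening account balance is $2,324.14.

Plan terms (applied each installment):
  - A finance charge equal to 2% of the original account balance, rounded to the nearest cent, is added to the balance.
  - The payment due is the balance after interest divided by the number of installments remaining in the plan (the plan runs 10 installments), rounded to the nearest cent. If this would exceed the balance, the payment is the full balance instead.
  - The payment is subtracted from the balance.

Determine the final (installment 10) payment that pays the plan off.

$368.55

Installment 1: opening $2,324.14; interest $46.48 → $2,370.62; payment $237.06; balance $2,133.56
Installment 2: opening $2,133.56; interest $46.48 → $2,180.04; payment $242.23; balance $1,937.81
Installment 3: opening $1,937.81; interest $46.48 → $1,984.29; payment $248.04; balance $1,736.25
Installment 4: opening $1,736.25; interest $46.48 → $1,782.73; payment $254.68; balance $1,528.05
Installment 5: opening $1,528.05; interest $46.48 → $1,574.53; payment $262.42; balance $1,312.11
Installment 6: opening $1,312.11; interest $46.48 → $1,358.59; payment $271.72; balance $1,086.87
Installment 7: opening $1,086.87; interest $46.48 → $1,133.35; payment $283.34; balance $850.01
Installment 8: opening $850.01; interest $46.48 → $896.49; payment $298.83; balance $597.66
Installment 9: opening $597.66; interest $46.48 → $644.14; payment $322.07; balance $322.07
Installment 10: opening $322.07; interest $46.48 → $368.55; payment $368.55; balance $0.00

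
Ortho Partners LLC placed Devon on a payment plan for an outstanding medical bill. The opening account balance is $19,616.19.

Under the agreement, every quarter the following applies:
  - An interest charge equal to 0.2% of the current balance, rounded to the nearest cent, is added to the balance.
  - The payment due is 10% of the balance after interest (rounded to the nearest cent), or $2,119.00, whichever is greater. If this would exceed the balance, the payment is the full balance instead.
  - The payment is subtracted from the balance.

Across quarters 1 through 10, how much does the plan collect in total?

Quarter 1: $19,616.19 +$39.23 interest = $19,655.42; pay $2,119.00 → $17,536.42
Quarter 2: $17,536.42 +$35.07 interest = $17,571.49; pay $2,119.00 → $15,452.49
Quarter 3: $15,452.49 +$30.90 interest = $15,483.39; pay $2,119.00 → $13,364.39
Quarter 4: $13,364.39 +$26.73 interest = $13,391.12; pay $2,119.00 → $11,272.12
Quarter 5: $11,272.12 +$22.54 interest = $11,294.66; pay $2,119.00 → $9,175.66
Quarter 6: $9,175.66 +$18.35 interest = $9,194.01; pay $2,119.00 → $7,075.01
Quarter 7: $7,075.01 +$14.15 interest = $7,089.16; pay $2,119.00 → $4,970.16
Quarter 8: $4,970.16 +$9.94 interest = $4,980.10; pay $2,119.00 → $2,861.10
Quarter 9: $2,861.10 +$5.72 interest = $2,866.82; pay $2,119.00 → $747.82
Quarter 10: $747.82 +$1.50 interest = $749.32; pay $749.32 → $0.00
Total paid: $19,820.32

$19,820.32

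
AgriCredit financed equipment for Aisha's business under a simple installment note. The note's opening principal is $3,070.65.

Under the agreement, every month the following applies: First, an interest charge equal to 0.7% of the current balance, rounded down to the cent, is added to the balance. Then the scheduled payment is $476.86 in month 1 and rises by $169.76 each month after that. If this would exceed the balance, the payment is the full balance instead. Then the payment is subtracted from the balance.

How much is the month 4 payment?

Month 1: opening $3,070.65; interest $21.49 → $3,092.14; payment $476.86; balance $2,615.28
Month 2: opening $2,615.28; interest $18.30 → $2,633.58; payment $646.62; balance $1,986.96
Month 3: opening $1,986.96; interest $13.90 → $2,000.86; payment $816.38; balance $1,184.48
Month 4: opening $1,184.48; interest $8.29 → $1,192.77; payment $986.14; balance $206.63

$986.14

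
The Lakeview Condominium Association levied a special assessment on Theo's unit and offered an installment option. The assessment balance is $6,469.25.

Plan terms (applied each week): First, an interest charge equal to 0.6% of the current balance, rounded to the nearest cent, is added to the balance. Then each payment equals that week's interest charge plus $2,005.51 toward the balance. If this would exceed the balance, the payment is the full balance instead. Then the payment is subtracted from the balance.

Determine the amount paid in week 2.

Week 1: opening $6,469.25; interest $38.82 → $6,508.07; payment $2,044.33; balance $4,463.74
Week 2: opening $4,463.74; interest $26.78 → $4,490.52; payment $2,032.29; balance $2,458.23

$2,032.29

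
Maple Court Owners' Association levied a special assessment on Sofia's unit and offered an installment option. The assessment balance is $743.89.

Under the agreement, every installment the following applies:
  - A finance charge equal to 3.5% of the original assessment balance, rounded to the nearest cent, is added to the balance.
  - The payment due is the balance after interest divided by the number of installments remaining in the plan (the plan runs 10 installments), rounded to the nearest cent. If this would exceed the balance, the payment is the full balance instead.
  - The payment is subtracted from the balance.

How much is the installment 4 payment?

# | Opening | Interest | Payment | End bal
1 | $743.89 | $26.04 | $76.99 | $692.94
2 | $692.94 | $26.04 | $79.89 | $639.09
3 | $639.09 | $26.04 | $83.14 | $581.99
4 | $581.99 | $26.04 | $86.86 | $521.17

$86.86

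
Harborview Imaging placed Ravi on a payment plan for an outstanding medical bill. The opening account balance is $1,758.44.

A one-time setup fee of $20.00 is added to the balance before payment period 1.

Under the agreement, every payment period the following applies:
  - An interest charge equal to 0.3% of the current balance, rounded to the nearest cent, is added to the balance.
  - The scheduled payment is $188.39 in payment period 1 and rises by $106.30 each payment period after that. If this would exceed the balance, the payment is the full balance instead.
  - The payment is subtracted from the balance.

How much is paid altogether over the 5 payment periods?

$1,796.43

# | Opening | Interest | Payment | End bal
1 | $1,778.44 | $5.34 | $188.39 | $1,595.39
2 | $1,595.39 | $4.79 | $294.69 | $1,305.49
3 | $1,305.49 | $3.92 | $400.99 | $908.42
4 | $908.42 | $2.73 | $507.29 | $403.86
5 | $403.86 | $1.21 | $405.07 | $0.00
Total paid: $1,796.43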